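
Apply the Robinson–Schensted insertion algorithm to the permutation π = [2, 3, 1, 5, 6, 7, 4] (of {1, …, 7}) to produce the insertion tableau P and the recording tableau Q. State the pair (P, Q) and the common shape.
P = [1, 3, 4, 6, 7] / [2, 5];  Q = [1, 2, 4, 5, 6] / [3, 7];  common shape = (5, 2)

Row-insert the values π_1, π_2, … into P one at a time, bumping the leftmost entry strictly greater than the inserted value down to the next row. The recording tableau Q records, in position (i, j), the step at which that cell was added to P.
  Insert 2 (step 1): P = [2];  Q = [1]
  Insert 3 (step 2): P = [2, 3];  Q = [1, 2]
  Insert 1 (step 3): P = [1, 3] / [2];  Q = [1, 2] / [3]
  Insert 5 (step 4): P = [1, 3, 5] / [2];  Q = [1, 2, 4] / [3]
  Insert 6 (step 5): P = [1, 3, 5, 6] / [2];  Q = [1, 2, 4, 5] / [3]
  Insert 7 (step 6): P = [1, 3, 5, 6, 7] / [2];  Q = [1, 2, 4, 5, 6] / [3]
  Insert 4 (step 7): P = [1, 3, 4, 6, 7] / [2, 5];  Q = [1, 2, 4, 5, 6] / [3, 7]
Final shape: (5, 2).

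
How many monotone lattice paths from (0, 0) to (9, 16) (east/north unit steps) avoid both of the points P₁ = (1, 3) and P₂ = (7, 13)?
Number of paths = 774135

Inclusion–exclusion. Total paths: C(25, 9) = 2042975. Through P₁: C(4, 1)·C(21, 8) = 813960. Through P₂: C(20, 7)·C(5, 2) = 775200. Since P₁ is strictly southwest of P₂, a monotone path through both must visit P₁ then P₂; paths through both = C(4, 1)·C(16, 6)·C(5, 2) = 320320. Avoid both = 2042975 − 813960 − 775200 + 320320 = 774135.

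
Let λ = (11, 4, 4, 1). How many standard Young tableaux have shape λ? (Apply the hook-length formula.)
# SYT of shape (11, 4, 4, 1) = 6046560

Hook-length formula: f^λ = n! / Π hook(c), product over all cells c of the Young diagram. For λ = (11, 4, 4, 1), n = 20 boxes. Hook lengths by row (left-to-right, top-to-bottom): [14, 12, 11, 10, 7, 6, 5, 4, 3, 2, 1]; [6, 4, 3, 2]; [5, 3, 2, 1]; [1]. Product of hooks = 402361344000. So f^λ = 20! / 402361344000 = 2432902008176640000 / 402361344000 = 6046560.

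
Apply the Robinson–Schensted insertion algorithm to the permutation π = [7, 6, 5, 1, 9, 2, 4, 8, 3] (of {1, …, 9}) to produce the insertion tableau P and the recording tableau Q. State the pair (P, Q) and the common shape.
P = [1, 2, 3, 8] / [4, 9] / [5] / [6] / [7];  Q = [1, 5, 7, 8] / [2, 6] / [3] / [4] / [9];  common shape = (4, 2, 1, 1, 1)

Row-insert the values π_1, π_2, … into P one at a time, bumping the leftmost entry strictly greater than the inserted value down to the next row. The recording tableau Q records, in position (i, j), the step at which that cell was added to P.
  Insert 7 (step 1): P = [7];  Q = [1]
  Insert 6 (step 2): P = [6] / [7];  Q = [1] / [2]
  Insert 5 (step 3): P = [5] / [6] / [7];  Q = [1] / [2] / [3]
  Insert 1 (step 4): P = [1] / [5] / [6] / [7];  Q = [1] / [2] / [3] / [4]
  Insert 9 (step 5): P = [1, 9] / [5] / [6] / [7];  Q = [1, 5] / [2] / [3] / [4]
  Insert 2 (step 6): P = [1, 2] / [5, 9] / [6] / [7];  Q = [1, 5] / [2, 6] / [3] / [4]
  Insert 4 (step 7): P = [1, 2, 4] / [5, 9] / [6] / [7];  Q = [1, 5, 7] / [2, 6] / [3] / [4]
  Insert 8 (step 8): P = [1, 2, 4, 8] / [5, 9] / [6] / [7];  Q = [1, 5, 7, 8] / [2, 6] / [3] / [4]
  Insert 3 (step 9): P = [1, 2, 3, 8] / [4, 9] / [5] / [6] / [7];  Q = [1, 5, 7, 8] / [2, 6] / [3] / [4] / [9]
Final shape: (4, 2, 1, 1, 1).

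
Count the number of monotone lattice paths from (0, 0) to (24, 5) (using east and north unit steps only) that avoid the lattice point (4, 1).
Number of paths = 65625

Total paths from (0, 0) to (24, 5): C(29, 24) = 118755. Paths through (4, 1): (paths (0, 0) → (4, 1)) × (paths (4, 1) → (24, 5)) = C(5, 4) · C(24, 20) = 5 · 10626 = 53130. Avoidance count = 118755 − 53130 = 65625.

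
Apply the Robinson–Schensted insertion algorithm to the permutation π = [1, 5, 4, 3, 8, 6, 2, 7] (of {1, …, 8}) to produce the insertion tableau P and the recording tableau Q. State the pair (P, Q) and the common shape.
P = [1, 2, 6, 7] / [3, 8] / [4] / [5];  Q = [1, 2, 5, 8] / [3, 6] / [4] / [7];  common shape = (4, 2, 1, 1)

Row-insert the values π_1, π_2, … into P one at a time, bumping the leftmost entry strictly greater than the inserted value down to the next row. The recording tableau Q records, in position (i, j), the step at which that cell was added to P.
  Insert 1 (step 1): P = [1];  Q = [1]
  Insert 5 (step 2): P = [1, 5];  Q = [1, 2]
  Insert 4 (step 3): P = [1, 4] / [5];  Q = [1, 2] / [3]
  Insert 3 (step 4): P = [1, 3] / [4] / [5];  Q = [1, 2] / [3] / [4]
  Insert 8 (step 5): P = [1, 3, 8] / [4] / [5];  Q = [1, 2, 5] / [3] / [4]
  Insert 6 (step 6): P = [1, 3, 6] / [4, 8] / [5];  Q = [1, 2, 5] / [3, 6] / [4]
  Insert 2 (step 7): P = [1, 2, 6] / [3, 8] / [4] / [5];  Q = [1, 2, 5] / [3, 6] / [4] / [7]
  Insert 7 (step 8): P = [1, 2, 6, 7] / [3, 8] / [4] / [5];  Q = [1, 2, 5, 8] / [3, 6] / [4] / [7]
Final shape: (4, 2, 1, 1).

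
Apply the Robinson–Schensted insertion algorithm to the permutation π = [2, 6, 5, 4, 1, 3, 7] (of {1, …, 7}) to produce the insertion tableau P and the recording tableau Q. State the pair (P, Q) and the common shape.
P = [1, 3, 7] / [2, 4] / [5] / [6];  Q = [1, 2, 7] / [3, 6] / [4] / [5];  common shape = (3, 2, 1, 1)

Row-insert the values π_1, π_2, … into P one at a time, bumping the leftmost entry strictly greater than the inserted value down to the next row. The recording tableau Q records, in position (i, j), the step at which that cell was added to P.
  Insert 2 (step 1): P = [2];  Q = [1]
  Insert 6 (step 2): P = [2, 6];  Q = [1, 2]
  Insert 5 (step 3): P = [2, 5] / [6];  Q = [1, 2] / [3]
  Insert 4 (step 4): P = [2, 4] / [5] / [6];  Q = [1, 2] / [3] / [4]
  Insert 1 (step 5): P = [1, 4] / [2] / [5] / [6];  Q = [1, 2] / [3] / [4] / [5]
  Insert 3 (step 6): P = [1, 3] / [2, 4] / [5] / [6];  Q = [1, 2] / [3, 6] / [4] / [5]
  Insert 7 (step 7): P = [1, 3, 7] / [2, 4] / [5] / [6];  Q = [1, 2, 7] / [3, 6] / [4] / [5]
Final shape: (3, 2, 1, 1).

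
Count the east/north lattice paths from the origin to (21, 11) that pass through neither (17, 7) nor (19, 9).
Number of paths = 75815544

Inclusion–exclusion. Total paths: C(32, 21) = 129024480. Through P₁: C(24, 17)·C(8, 4) = 24227280. Through P₂: C(28, 19)·C(4, 2) = 41441400. Since P₁ is strictly southwest of P₂, a monotone path through both must visit P₁ then P₂; paths through both = C(24, 17)·C(4, 2)·C(4, 2) = 12459744. Avoid both = 129024480 − 24227280 − 41441400 + 12459744 = 75815544.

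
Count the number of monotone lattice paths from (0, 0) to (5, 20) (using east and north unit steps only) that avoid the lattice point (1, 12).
Number of paths = 46695

Total paths from (0, 0) to (5, 20): C(25, 5) = 53130. Paths through (1, 12): (paths (0, 0) → (1, 12)) × (paths (1, 12) → (5, 20)) = C(13, 1) · C(12, 4) = 13 · 495 = 6435. Avoidance count = 53130 − 6435 = 46695.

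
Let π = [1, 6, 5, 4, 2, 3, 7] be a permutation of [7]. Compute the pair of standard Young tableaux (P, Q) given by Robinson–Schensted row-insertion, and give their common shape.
P = [1, 2, 3, 7] / [4] / [5] / [6];  Q = [1, 2, 6, 7] / [3] / [4] / [5];  common shape = (4, 1, 1, 1)

Row-insert the values π_1, π_2, … into P one at a time, bumping the leftmost entry strictly greater than the inserted value down to the next row. The recording tableau Q records, in position (i, j), the step at which that cell was added to P.
  Insert 1 (step 1): P = [1];  Q = [1]
  Insert 6 (step 2): P = [1, 6];  Q = [1, 2]
  Insert 5 (step 3): P = [1, 5] / [6];  Q = [1, 2] / [3]
  Insert 4 (step 4): P = [1, 4] / [5] / [6];  Q = [1, 2] / [3] / [4]
  Insert 2 (step 5): P = [1, 2] / [4] / [5] / [6];  Q = [1, 2] / [3] / [4] / [5]
  Insert 3 (step 6): P = [1, 2, 3] / [4] / [5] / [6];  Q = [1, 2, 6] / [3] / [4] / [5]
  Insert 7 (step 7): P = [1, 2, 3, 7] / [4] / [5] / [6];  Q = [1, 2, 6, 7] / [3] / [4] / [5]
Final shape: (4, 1, 1, 1).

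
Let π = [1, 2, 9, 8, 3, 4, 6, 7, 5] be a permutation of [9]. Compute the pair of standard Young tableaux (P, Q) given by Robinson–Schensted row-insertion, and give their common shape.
P = [1, 2, 3, 4, 5, 7] / [6] / [8] / [9];  Q = [1, 2, 3, 6, 7, 8] / [4] / [5] / [9];  common shape = (6, 1, 1, 1)

Row-insert the values π_1, π_2, … into P one at a time, bumping the leftmost entry strictly greater than the inserted value down to the next row. The recording tableau Q records, in position (i, j), the step at which that cell was added to P.
  Insert 1 (step 1): P = [1];  Q = [1]
  Insert 2 (step 2): P = [1, 2];  Q = [1, 2]
  Insert 9 (step 3): P = [1, 2, 9];  Q = [1, 2, 3]
  Insert 8 (step 4): P = [1, 2, 8] / [9];  Q = [1, 2, 3] / [4]
  Insert 3 (step 5): P = [1, 2, 3] / [8] / [9];  Q = [1, 2, 3] / [4] / [5]
  Insert 4 (step 6): P = [1, 2, 3, 4] / [8] / [9];  Q = [1, 2, 3, 6] / [4] / [5]
  Insert 6 (step 7): P = [1, 2, 3, 4, 6] / [8] / [9];  Q = [1, 2, 3, 6, 7] / [4] / [5]
  Insert 7 (step 8): P = [1, 2, 3, 4, 6, 7] / [8] / [9];  Q = [1, 2, 3, 6, 7, 8] / [4] / [5]
  Insert 5 (step 9): P = [1, 2, 3, 4, 5, 7] / [6] / [8] / [9];  Q = [1, 2, 3, 6, 7, 8] / [4] / [5] / [9]
Final shape: (6, 1, 1, 1).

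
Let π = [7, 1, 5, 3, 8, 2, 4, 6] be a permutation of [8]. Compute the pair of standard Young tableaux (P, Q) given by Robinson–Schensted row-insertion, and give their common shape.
P = [1, 2, 4, 6] / [3, 8] / [5] / [7];  Q = [1, 3, 5, 8] / [2, 7] / [4] / [6];  common shape = (4, 2, 1, 1)

Row-insert the values π_1, π_2, … into P one at a time, bumping the leftmost entry strictly greater than the inserted value down to the next row. The recording tableau Q records, in position (i, j), the step at which that cell was added to P.
  Insert 7 (step 1): P = [7];  Q = [1]
  Insert 1 (step 2): P = [1] / [7];  Q = [1] / [2]
  Insert 5 (step 3): P = [1, 5] / [7];  Q = [1, 3] / [2]
  Insert 3 (step 4): P = [1, 3] / [5] / [7];  Q = [1, 3] / [2] / [4]
  Insert 8 (step 5): P = [1, 3, 8] / [5] / [7];  Q = [1, 3, 5] / [2] / [4]
  Insert 2 (step 6): P = [1, 2, 8] / [3] / [5] / [7];  Q = [1, 3, 5] / [2] / [4] / [6]
  Insert 4 (step 7): P = [1, 2, 4] / [3, 8] / [5] / [7];  Q = [1, 3, 5] / [2, 7] / [4] / [6]
  Insert 6 (step 8): P = [1, 2, 4, 6] / [3, 8] / [5] / [7];  Q = [1, 3, 5, 8] / [2, 7] / [4] / [6]
Final shape: (4, 2, 1, 1).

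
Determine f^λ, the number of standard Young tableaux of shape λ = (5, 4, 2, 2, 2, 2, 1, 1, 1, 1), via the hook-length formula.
# SYT of shape (5, 4, 2, 2, 2, 2, 1, 1, 1, 1) = 115472500

Hook-length formula: f^λ = n! / Π hook(c), product over all cells c of the Young diagram. For λ = (5, 4, 2, 2, 2, 2, 1, 1, 1, 1), n = 21 boxes. Hook lengths by row (left-to-right, top-to-bottom): [14, 9, 4, 3, 1]; [12, 7, 2, 1]; [9, 4]; [8, 3]; [7, 2]; [6, 1]; [4]; [3]; [2]; [1]. Product of hooks = 442451165184. So f^λ = 21! / 442451165184 = 51090942171709440000 / 442451165184 = 115472500.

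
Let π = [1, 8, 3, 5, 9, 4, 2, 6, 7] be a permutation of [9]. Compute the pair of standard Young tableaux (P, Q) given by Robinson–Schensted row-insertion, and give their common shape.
P = [1, 2, 4, 6, 7] / [3, 9] / [5] / [8];  Q = [1, 2, 4, 5, 9] / [3, 8] / [6] / [7];  common shape = (5, 2, 1, 1)

Row-insert the values π_1, π_2, … into P one at a time, bumping the leftmost entry strictly greater than the inserted value down to the next row. The recording tableau Q records, in position (i, j), the step at which that cell was added to P.
  Insert 1 (step 1): P = [1];  Q = [1]
  Insert 8 (step 2): P = [1, 8];  Q = [1, 2]
  Insert 3 (step 3): P = [1, 3] / [8];  Q = [1, 2] / [3]
  Insert 5 (step 4): P = [1, 3, 5] / [8];  Q = [1, 2, 4] / [3]
  Insert 9 (step 5): P = [1, 3, 5, 9] / [8];  Q = [1, 2, 4, 5] / [3]
  Insert 4 (step 6): P = [1, 3, 4, 9] / [5] / [8];  Q = [1, 2, 4, 5] / [3] / [6]
  Insert 2 (step 7): P = [1, 2, 4, 9] / [3] / [5] / [8];  Q = [1, 2, 4, 5] / [3] / [6] / [7]
  Insert 6 (step 8): P = [1, 2, 4, 6] / [3, 9] / [5] / [8];  Q = [1, 2, 4, 5] / [3, 8] / [6] / [7]
  Insert 7 (step 9): P = [1, 2, 4, 6, 7] / [3, 9] / [5] / [8];  Q = [1, 2, 4, 5, 9] / [3, 8] / [6] / [7]
Final shape: (5, 2, 1, 1).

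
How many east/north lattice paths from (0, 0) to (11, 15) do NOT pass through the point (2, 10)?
Number of paths = 7594028

Total paths from (0, 0) to (11, 15): C(26, 11) = 7726160. Paths through (2, 10): (paths (0, 0) → (2, 10)) × (paths (2, 10) → (11, 15)) = C(12, 2) · C(14, 9) = 66 · 2002 = 132132. Avoidance count = 7726160 − 132132 = 7594028.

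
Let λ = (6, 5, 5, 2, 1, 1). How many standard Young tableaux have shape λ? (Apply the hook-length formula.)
# SYT of shape (6, 5, 5, 2, 1, 1) = 92587950

Hook-length formula: f^λ = n! / Π hook(c), product over all cells c of the Young diagram. For λ = (6, 5, 5, 2, 1, 1), n = 20 boxes. Hook lengths by row (left-to-right, top-to-bottom): [11, 8, 6, 5, 4, 1]; [9, 6, 4, 3, 2]; [8, 5, 3, 2, 1]; [4, 1]; [2]; [1]. Product of hooks = 26276659200. So f^λ = 20! / 26276659200 = 2432902008176640000 / 26276659200 = 92587950.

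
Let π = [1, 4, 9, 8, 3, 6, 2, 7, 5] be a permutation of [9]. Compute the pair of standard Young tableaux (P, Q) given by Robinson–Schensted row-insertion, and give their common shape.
P = [1, 2, 5, 7] / [3, 6] / [4, 8] / [9];  Q = [1, 2, 3, 8] / [4, 6] / [5, 9] / [7];  common shape = (4, 2, 2, 1)

Row-insert the values π_1, π_2, … into P one at a time, bumping the leftmost entry strictly greater than the inserted value down to the next row. The recording tableau Q records, in position (i, j), the step at which that cell was added to P.
  Insert 1 (step 1): P = [1];  Q = [1]
  Insert 4 (step 2): P = [1, 4];  Q = [1, 2]
  Insert 9 (step 3): P = [1, 4, 9];  Q = [1, 2, 3]
  Insert 8 (step 4): P = [1, 4, 8] / [9];  Q = [1, 2, 3] / [4]
  Insert 3 (step 5): P = [1, 3, 8] / [4] / [9];  Q = [1, 2, 3] / [4] / [5]
  Insert 6 (step 6): P = [1, 3, 6] / [4, 8] / [9];  Q = [1, 2, 3] / [4, 6] / [5]
  Insert 2 (step 7): P = [1, 2, 6] / [3, 8] / [4] / [9];  Q = [1, 2, 3] / [4, 6] / [5] / [7]
  Insert 7 (step 8): P = [1, 2, 6, 7] / [3, 8] / [4] / [9];  Q = [1, 2, 3, 8] / [4, 6] / [5] / [7]
  Insert 5 (step 9): P = [1, 2, 5, 7] / [3, 6] / [4, 8] / [9];  Q = [1, 2, 3, 8] / [4, 6] / [5, 9] / [7]
Final shape: (4, 2, 2, 1).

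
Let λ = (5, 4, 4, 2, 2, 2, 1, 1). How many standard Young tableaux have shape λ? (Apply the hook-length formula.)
# SYT of shape (5, 4, 4, 2, 2, 2, 1, 1) = 362121760

Hook-length formula: f^λ = n! / Π hook(c), product over all cells c of the Young diagram. For λ = (5, 4, 4, 2, 2, 2, 1, 1), n = 21 boxes. Hook lengths by row (left-to-right, top-to-bottom): [12, 9, 5, 4, 1]; [10, 7, 3, 2]; [9, 6, 2, 1]; [6, 3]; [5, 2]; [4, 1]; [2]; [1]. Product of hooks = 141087744000. So f^λ = 21! / 141087744000 = 51090942171709440000 / 141087744000 = 362121760.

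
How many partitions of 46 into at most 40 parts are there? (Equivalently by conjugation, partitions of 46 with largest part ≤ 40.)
p(46, parts ≤ 40) = 105539

Use the recurrence p(n, m) = p(n, m−1) + p(n−m, m): either the largest part is < m (count p(n, m−1)) or the largest part is exactly m (remove one copy of m, count p(n−m, m)). With p(0, ·) = 1 this gives p(46, parts ≤ 40) = 105539. (By conjugating Young diagrams, this also counts partitions of 46 into at most 40 parts.)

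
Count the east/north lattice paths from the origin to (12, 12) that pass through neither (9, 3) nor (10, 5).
Number of paths = 2571408

Inclusion–exclusion. Total paths: C(24, 12) = 2704156. Through P₁: C(12, 9)·C(12, 3) = 48400. Through P₂: C(15, 10)·C(9, 2) = 108108. Since P₁ is strictly southwest of P₂, a monotone path through both must visit P₁ then P₂; paths through both = C(12, 9)·C(3, 1)·C(9, 2) = 23760. Avoid both = 2704156 − 48400 − 108108 + 23760 = 2571408.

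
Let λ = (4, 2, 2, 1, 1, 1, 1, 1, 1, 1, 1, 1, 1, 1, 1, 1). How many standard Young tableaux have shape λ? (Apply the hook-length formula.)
# SYT of shape (4, 2, 2, 1, 1, 1, 1, 1, 1, 1, 1, 1, 1, 1, 1, 1) = 89964

Hook-length formula: f^λ = n! / Π hook(c), product over all cells c of the Young diagram. For λ = (4, 2, 2, 1, 1, 1, 1, 1, 1, 1, 1, 1, 1, 1, 1, 1), n = 21 boxes. Hook lengths by row (left-to-right, top-to-bottom): [19, 5, 2, 1]; [16, 2]; [15, 1]; [13]; [12]; [11]; [10]; [9]; [8]; [7]; [6]; [5]; [4]; [3]; [2]; [1]. Product of hooks = 567904296960000. So f^λ = 21! / 567904296960000 = 51090942171709440000 / 567904296960000 = 89964.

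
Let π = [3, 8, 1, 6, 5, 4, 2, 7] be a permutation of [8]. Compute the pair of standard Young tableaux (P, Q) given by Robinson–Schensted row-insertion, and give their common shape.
P = [1, 2, 7] / [3, 4] / [5] / [6] / [8];  Q = [1, 2, 8] / [3, 4] / [5] / [6] / [7];  common shape = (3, 2, 1, 1, 1)

Row-insert the values π_1, π_2, … into P one at a time, bumping the leftmost entry strictly greater than the inserted value down to the next row. The recording tableau Q records, in position (i, j), the step at which that cell was added to P.
  Insert 3 (step 1): P = [3];  Q = [1]
  Insert 8 (step 2): P = [3, 8];  Q = [1, 2]
  Insert 1 (step 3): P = [1, 8] / [3];  Q = [1, 2] / [3]
  Insert 6 (step 4): P = [1, 6] / [3, 8];  Q = [1, 2] / [3, 4]
  Insert 5 (step 5): P = [1, 5] / [3, 6] / [8];  Q = [1, 2] / [3, 4] / [5]
  Insert 4 (step 6): P = [1, 4] / [3, 5] / [6] / [8];  Q = [1, 2] / [3, 4] / [5] / [6]
  Insert 2 (step 7): P = [1, 2] / [3, 4] / [5] / [6] / [8];  Q = [1, 2] / [3, 4] / [5] / [6] / [7]
  Insert 7 (step 8): P = [1, 2, 7] / [3, 4] / [5] / [6] / [8];  Q = [1, 2, 8] / [3, 4] / [5] / [6] / [7]
Final shape: (3, 2, 1, 1, 1).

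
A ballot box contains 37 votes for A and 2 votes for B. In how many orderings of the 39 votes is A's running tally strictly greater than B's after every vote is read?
Strict-lead orderings = 665

Total orderings of the 39 votes with 37 for A: C(39, 37) = 741. By the Bertrand ballot formula (Cycle Lemma / reflection principle), the number of orderings in which A is strictly ahead of B throughout is (p − q)/(p + q) · C(p + q, p) = (37 − 2)/(37 + 2) · 741 = 665.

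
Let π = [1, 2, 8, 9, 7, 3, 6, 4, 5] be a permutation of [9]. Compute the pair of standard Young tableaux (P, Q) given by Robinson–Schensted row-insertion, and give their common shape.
P = [1, 2, 3, 4, 5] / [6, 9] / [7] / [8];  Q = [1, 2, 3, 4, 9] / [5, 7] / [6] / [8];  common shape = (5, 2, 1, 1)

Row-insert the values π_1, π_2, … into P one at a time, bumping the leftmost entry strictly greater than the inserted value down to the next row. The recording tableau Q records, in position (i, j), the step at which that cell was added to P.
  Insert 1 (step 1): P = [1];  Q = [1]
  Insert 2 (step 2): P = [1, 2];  Q = [1, 2]
  Insert 8 (step 3): P = [1, 2, 8];  Q = [1, 2, 3]
  Insert 9 (step 4): P = [1, 2, 8, 9];  Q = [1, 2, 3, 4]
  Insert 7 (step 5): P = [1, 2, 7, 9] / [8];  Q = [1, 2, 3, 4] / [5]
  Insert 3 (step 6): P = [1, 2, 3, 9] / [7] / [8];  Q = [1, 2, 3, 4] / [5] / [6]
  Insert 6 (step 7): P = [1, 2, 3, 6] / [7, 9] / [8];  Q = [1, 2, 3, 4] / [5, 7] / [6]
  Insert 4 (step 8): P = [1, 2, 3, 4] / [6, 9] / [7] / [8];  Q = [1, 2, 3, 4] / [5, 7] / [6] / [8]
  Insert 5 (step 9): P = [1, 2, 3, 4, 5] / [6, 9] / [7] / [8];  Q = [1, 2, 3, 4, 9] / [5, 7] / [6] / [8]
Final shape: (5, 2, 1, 1).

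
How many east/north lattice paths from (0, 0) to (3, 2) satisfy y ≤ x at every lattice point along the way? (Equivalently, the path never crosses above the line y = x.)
Number of paths = 5

By the reflection principle (André's argument), the number of monotone paths to (3, 2) with n ≤ m that never go above y = x is C(5, 3) − C(5, 4) = 10 − 5 = 5.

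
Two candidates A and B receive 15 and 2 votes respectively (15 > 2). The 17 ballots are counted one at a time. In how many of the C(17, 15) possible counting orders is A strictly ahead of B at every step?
Strict-lead orderings = 104

Total orderings of the 17 votes with 15 for A: C(17, 15) = 136. By the Bertrand ballot formula (Cycle Lemma / reflection principle), the number of orderings in which A is strictly ahead of B throughout is (p − q)/(p + q) · C(p + q, p) = (15 − 2)/(15 + 2) · 136 = 104.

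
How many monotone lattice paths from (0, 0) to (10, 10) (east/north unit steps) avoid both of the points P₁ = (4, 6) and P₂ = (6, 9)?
Number of paths = 126131

Inclusion–exclusion. Total paths: C(20, 10) = 184756. Through P₁: C(10, 4)·C(10, 6) = 44100. Through P₂: C(15, 6)·C(5, 4) = 25025. Since P₁ is strictly southwest of P₂, a monotone path through both must visit P₁ then P₂; paths through both = C(10, 4)·C(5, 2)·C(5, 4) = 10500. Avoid both = 184756 − 44100 − 25025 + 10500 = 126131.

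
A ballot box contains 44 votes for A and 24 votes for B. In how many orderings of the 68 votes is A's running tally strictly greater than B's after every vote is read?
Strict-lead orderings = 442256241115143000

Total orderings of the 68 votes with 44 for A: C(68, 44) = 1503671219791486200. By the Bertrand ballot formula (Cycle Lemma / reflection principle), the number of orderings in which A is strictly ahead of B throughout is (p − q)/(p + q) · C(p + q, p) = (44 − 24)/(44 + 24) · 1503671219791486200 = 442256241115143000.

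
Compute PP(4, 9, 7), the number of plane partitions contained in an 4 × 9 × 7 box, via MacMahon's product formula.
PP(4, 9, 7) = 10323075958624

Evaluate the triple product over i = 1..4, j = 1..9, k = 1..7. The factors are (2/1) · (3/2) · (4/3) · (5/4) · (6/5) · (7/6) · (8/7) · (3/2) · … (252 factors total). The numerators and denominators telescope so the product is an integer; carrying out the multiplication exactly gives PP(4, 9, 7) = 10323075958624.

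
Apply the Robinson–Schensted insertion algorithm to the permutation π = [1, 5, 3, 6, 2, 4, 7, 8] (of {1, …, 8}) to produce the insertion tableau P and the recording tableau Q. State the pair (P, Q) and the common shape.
P = [1, 2, 4, 7, 8] / [3, 6] / [5];  Q = [1, 2, 4, 7, 8] / [3, 6] / [5];  common shape = (5, 2, 1)

Row-insert the values π_1, π_2, … into P one at a time, bumping the leftmost entry strictly greater than the inserted value down to the next row. The recording tableau Q records, in position (i, j), the step at which that cell was added to P.
  Insert 1 (step 1): P = [1];  Q = [1]
  Insert 5 (step 2): P = [1, 5];  Q = [1, 2]
  Insert 3 (step 3): P = [1, 3] / [5];  Q = [1, 2] / [3]
  Insert 6 (step 4): P = [1, 3, 6] / [5];  Q = [1, 2, 4] / [3]
  Insert 2 (step 5): P = [1, 2, 6] / [3] / [5];  Q = [1, 2, 4] / [3] / [5]
  Insert 4 (step 6): P = [1, 2, 4] / [3, 6] / [5];  Q = [1, 2, 4] / [3, 6] / [5]
  Insert 7 (step 7): P = [1, 2, 4, 7] / [3, 6] / [5];  Q = [1, 2, 4, 7] / [3, 6] / [5]
  Insert 8 (step 8): P = [1, 2, 4, 7, 8] / [3, 6] / [5];  Q = [1, 2, 4, 7, 8] / [3, 6] / [5]
Final shape: (5, 2, 1).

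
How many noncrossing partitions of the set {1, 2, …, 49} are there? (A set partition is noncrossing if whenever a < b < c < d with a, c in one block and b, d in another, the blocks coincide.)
C_49 = 509552245179617138054608572

These noncrossing partitions are counted by the Catalan number C_n = (1/(n + 1)) · C(2n, n). For n = 49: C_49 = (1/50) · C(98, 49) = 25477612258980856902730428600/50 = 509552245179617138054608572.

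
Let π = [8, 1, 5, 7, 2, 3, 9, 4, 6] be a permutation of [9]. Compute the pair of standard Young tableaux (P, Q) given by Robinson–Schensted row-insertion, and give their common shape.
P = [1, 2, 3, 4, 6] / [5, 7, 9] / [8];  Q = [1, 3, 4, 7, 9] / [2, 6, 8] / [5];  common shape = (5, 3, 1)

Row-insert the values π_1, π_2, … into P one at a time, bumping the leftmost entry strictly greater than the inserted value down to the next row. The recording tableau Q records, in position (i, j), the step at which that cell was added to P.
  Insert 8 (step 1): P = [8];  Q = [1]
  Insert 1 (step 2): P = [1] / [8];  Q = [1] / [2]
  Insert 5 (step 3): P = [1, 5] / [8];  Q = [1, 3] / [2]
  Insert 7 (step 4): P = [1, 5, 7] / [8];  Q = [1, 3, 4] / [2]
  Insert 2 (step 5): P = [1, 2, 7] / [5] / [8];  Q = [1, 3, 4] / [2] / [5]
  Insert 3 (step 6): P = [1, 2, 3] / [5, 7] / [8];  Q = [1, 3, 4] / [2, 6] / [5]
  Insert 9 (step 7): P = [1, 2, 3, 9] / [5, 7] / [8];  Q = [1, 3, 4, 7] / [2, 6] / [5]
  Insert 4 (step 8): P = [1, 2, 3, 4] / [5, 7, 9] / [8];  Q = [1, 3, 4, 7] / [2, 6, 8] / [5]
  Insert 6 (step 9): P = [1, 2, 3, 4, 6] / [5, 7, 9] / [8];  Q = [1, 3, 4, 7, 9] / [2, 6, 8] / [5]
Final shape: (5, 3, 1).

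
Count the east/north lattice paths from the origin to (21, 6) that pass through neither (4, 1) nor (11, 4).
Number of paths = 113850

Inclusion–exclusion. Total paths: C(27, 21) = 296010. Through P₁: C(5, 4)·C(22, 17) = 131670. Through P₂: C(15, 11)·C(12, 10) = 90090. Since P₁ is strictly southwest of P₂, a monotone path through both must visit P₁ then P₂; paths through both = C(5, 4)·C(10, 7)·C(12, 10) = 39600. Avoid both = 296010 − 131670 − 90090 + 39600 = 113850.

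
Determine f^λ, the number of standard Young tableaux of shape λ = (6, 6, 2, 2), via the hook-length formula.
# SYT of shape (6, 6, 2, 2) = 150150

Hook-length formula: f^λ = n! / Π hook(c), product over all cells c of the Young diagram. For λ = (6, 6, 2, 2), n = 16 boxes. Hook lengths by row (left-to-right, top-to-bottom): [9, 8, 5, 4, 3, 2]; [8, 7, 4, 3, 2, 1]; [3, 2]; [2, 1]. Product of hooks = 139345920. So f^λ = 16! / 139345920 = 20922789888000 / 139345920 = 150150.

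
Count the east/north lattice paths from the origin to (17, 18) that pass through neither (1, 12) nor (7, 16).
Number of paths = 4520597499

Inclusion–exclusion. Total paths: C(35, 17) = 4537567650. Through P₁: C(13, 1)·C(22, 16) = 969969. Through P₂: C(23, 7)·C(12, 10) = 16180362. Since P₁ is strictly southwest of P₂, a monotone path through both must visit P₁ then P₂; paths through both = C(13, 1)·C(10, 6)·C(12, 10) = 180180. Avoid both = 4537567650 − 969969 − 16180362 + 180180 = 4520597499.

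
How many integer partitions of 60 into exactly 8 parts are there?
p(60, 8 parts) = 37638

Partitions of n into exactly k parts are in bijection with partitions of n − k into at most k parts (subtract 1 from each part). So p(60, exactly 8) = p(52, parts ≤ 8). Computing via the recurrence p(m, j) = p(m, j−1) + p(m−j, j) gives 37638.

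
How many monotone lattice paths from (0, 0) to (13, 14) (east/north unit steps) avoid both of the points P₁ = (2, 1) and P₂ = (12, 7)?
Number of paths = 12358956

Inclusion–exclusion. Total paths: C(27, 13) = 20058300. Through P₁: C(3, 2)·C(24, 11) = 7488432. Through P₂: C(19, 12)·C(8, 1) = 403104. Since P₁ is strictly southwest of P₂, a monotone path through both must visit P₁ then P₂; paths through both = C(3, 2)·C(16, 10)·C(8, 1) = 192192. Avoid both = 20058300 − 7488432 − 403104 + 192192 = 12358956.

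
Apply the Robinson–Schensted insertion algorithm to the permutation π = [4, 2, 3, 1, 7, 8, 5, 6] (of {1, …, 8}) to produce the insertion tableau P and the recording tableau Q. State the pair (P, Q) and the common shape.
P = [1, 3, 5, 6] / [2, 7, 8] / [4];  Q = [1, 3, 5, 6] / [2, 7, 8] / [4];  common shape = (4, 3, 1)

Row-insert the values π_1, π_2, … into P one at a time, bumping the leftmost entry strictly greater than the inserted value down to the next row. The recording tableau Q records, in position (i, j), the step at which that cell was added to P.
  Insert 4 (step 1): P = [4];  Q = [1]
  Insert 2 (step 2): P = [2] / [4];  Q = [1] / [2]
  Insert 3 (step 3): P = [2, 3] / [4];  Q = [1, 3] / [2]
  Insert 1 (step 4): P = [1, 3] / [2] / [4];  Q = [1, 3] / [2] / [4]
  Insert 7 (step 5): P = [1, 3, 7] / [2] / [4];  Q = [1, 3, 5] / [2] / [4]
  Insert 8 (step 6): P = [1, 3, 7, 8] / [2] / [4];  Q = [1, 3, 5, 6] / [2] / [4]
  Insert 5 (step 7): P = [1, 3, 5, 8] / [2, 7] / [4];  Q = [1, 3, 5, 6] / [2, 7] / [4]
  Insert 6 (step 8): P = [1, 3, 5, 6] / [2, 7, 8] / [4];  Q = [1, 3, 5, 6] / [2, 7, 8] / [4]
Final shape: (4, 3, 1).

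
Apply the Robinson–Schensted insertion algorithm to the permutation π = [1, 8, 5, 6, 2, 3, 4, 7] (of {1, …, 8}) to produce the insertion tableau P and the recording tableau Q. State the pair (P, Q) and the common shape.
P = [1, 2, 3, 4, 7] / [5, 6] / [8];  Q = [1, 2, 4, 7, 8] / [3, 6] / [5];  common shape = (5, 2, 1)

Row-insert the values π_1, π_2, … into P one at a time, bumping the leftmost entry strictly greater than the inserted value down to the next row. The recording tableau Q records, in position (i, j), the step at which that cell was added to P.
  Insert 1 (step 1): P = [1];  Q = [1]
  Insert 8 (step 2): P = [1, 8];  Q = [1, 2]
  Insert 5 (step 3): P = [1, 5] / [8];  Q = [1, 2] / [3]
  Insert 6 (step 4): P = [1, 5, 6] / [8];  Q = [1, 2, 4] / [3]
  Insert 2 (step 5): P = [1, 2, 6] / [5] / [8];  Q = [1, 2, 4] / [3] / [5]
  Insert 3 (step 6): P = [1, 2, 3] / [5, 6] / [8];  Q = [1, 2, 4] / [3, 6] / [5]
  Insert 4 (step 7): P = [1, 2, 3, 4] / [5, 6] / [8];  Q = [1, 2, 4, 7] / [3, 6] / [5]
  Insert 7 (step 8): P = [1, 2, 3, 4, 7] / [5, 6] / [8];  Q = [1, 2, 4, 7, 8] / [3, 6] / [5]
Final shape: (5, 2, 1).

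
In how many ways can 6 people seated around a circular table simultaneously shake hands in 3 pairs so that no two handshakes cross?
C_3 = 5

These noncrossing handshakes are counted by the Catalan number C_n = (1/(n + 1)) · C(2n, n). For n = 3: C_3 = (1/4) · C(6, 3) = 20/4 = 5.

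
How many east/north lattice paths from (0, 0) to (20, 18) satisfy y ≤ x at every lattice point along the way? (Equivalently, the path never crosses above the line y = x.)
Number of paths = 4796857230

By the reflection principle (André's argument), the number of monotone paths to (20, 18) with n ≤ m that never go above y = x is C(38, 20) − C(38, 21) = 33578000610 − 28781143380 = 4796857230.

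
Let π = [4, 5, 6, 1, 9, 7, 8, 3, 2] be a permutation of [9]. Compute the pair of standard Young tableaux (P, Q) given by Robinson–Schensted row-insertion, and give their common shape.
P = [1, 2, 6, 7, 8] / [3, 5] / [4] / [9];  Q = [1, 2, 3, 5, 7] / [4, 6] / [8] / [9];  common shape = (5, 2, 1, 1)

Row-insert the values π_1, π_2, … into P one at a time, bumping the leftmost entry strictly greater than the inserted value down to the next row. The recording tableau Q records, in position (i, j), the step at which that cell was added to P.
  Insert 4 (step 1): P = [4];  Q = [1]
  Insert 5 (step 2): P = [4, 5];  Q = [1, 2]
  Insert 6 (step 3): P = [4, 5, 6];  Q = [1, 2, 3]
  Insert 1 (step 4): P = [1, 5, 6] / [4];  Q = [1, 2, 3] / [4]
  Insert 9 (step 5): P = [1, 5, 6, 9] / [4];  Q = [1, 2, 3, 5] / [4]
  Insert 7 (step 6): P = [1, 5, 6, 7] / [4, 9];  Q = [1, 2, 3, 5] / [4, 6]
  Insert 8 (step 7): P = [1, 5, 6, 7, 8] / [4, 9];  Q = [1, 2, 3, 5, 7] / [4, 6]
  Insert 3 (step 8): P = [1, 3, 6, 7, 8] / [4, 5] / [9];  Q = [1, 2, 3, 5, 7] / [4, 6] / [8]
  Insert 2 (step 9): P = [1, 2, 6, 7, 8] / [3, 5] / [4] / [9];  Q = [1, 2, 3, 5, 7] / [4, 6] / [8] / [9]
Final shape: (5, 2, 1, 1).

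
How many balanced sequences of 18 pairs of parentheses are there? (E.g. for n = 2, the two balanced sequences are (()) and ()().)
C_18 = 477638700

These balanced parentheses are counted by the Catalan number C_n = (1/(n + 1)) · C(2n, n). For n = 18: C_18 = (1/19) · C(36, 18) = 9075135300/19 = 477638700.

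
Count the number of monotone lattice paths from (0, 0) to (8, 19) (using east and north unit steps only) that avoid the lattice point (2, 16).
Number of paths = 2207223

Total paths from (0, 0) to (8, 19): C(27, 8) = 2220075. Paths through (2, 16): (paths (0, 0) → (2, 16)) × (paths (2, 16) → (8, 19)) = C(18, 2) · C(9, 6) = 153 · 84 = 12852. Avoidance count = 2220075 − 12852 = 2207223.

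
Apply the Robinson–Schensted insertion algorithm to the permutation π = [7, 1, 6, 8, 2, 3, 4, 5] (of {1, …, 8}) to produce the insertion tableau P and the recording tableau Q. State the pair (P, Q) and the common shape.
P = [1, 2, 3, 4, 5] / [6, 8] / [7];  Q = [1, 3, 4, 7, 8] / [2, 6] / [5];  common shape = (5, 2, 1)

Row-insert the values π_1, π_2, … into P one at a time, bumping the leftmost entry strictly greater than the inserted value down to the next row. The recording tableau Q records, in position (i, j), the step at which that cell was added to P.
  Insert 7 (step 1): P = [7];  Q = [1]
  Insert 1 (step 2): P = [1] / [7];  Q = [1] / [2]
  Insert 6 (step 3): P = [1, 6] / [7];  Q = [1, 3] / [2]
  Insert 8 (step 4): P = [1, 6, 8] / [7];  Q = [1, 3, 4] / [2]
  Insert 2 (step 5): P = [1, 2, 8] / [6] / [7];  Q = [1, 3, 4] / [2] / [5]
  Insert 3 (step 6): P = [1, 2, 3] / [6, 8] / [7];  Q = [1, 3, 4] / [2, 6] / [5]
  Insert 4 (step 7): P = [1, 2, 3, 4] / [6, 8] / [7];  Q = [1, 3, 4, 7] / [2, 6] / [5]
  Insert 5 (step 8): P = [1, 2, 3, 4, 5] / [6, 8] / [7];  Q = [1, 3, 4, 7, 8] / [2, 6] / [5]
Final shape: (5, 2, 1).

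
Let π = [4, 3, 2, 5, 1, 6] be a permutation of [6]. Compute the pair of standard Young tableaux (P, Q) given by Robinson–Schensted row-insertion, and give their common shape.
P = [1, 5, 6] / [2] / [3] / [4];  Q = [1, 4, 6] / [2] / [3] / [5];  common shape = (3, 1, 1, 1)

Row-insert the values π_1, π_2, … into P one at a time, bumping the leftmost entry strictly greater than the inserted value down to the next row. The recording tableau Q records, in position (i, j), the step at which that cell was added to P.
  Insert 4 (step 1): P = [4];  Q = [1]
  Insert 3 (step 2): P = [3] / [4];  Q = [1] / [2]
  Insert 2 (step 3): P = [2] / [3] / [4];  Q = [1] / [2] / [3]
  Insert 5 (step 4): P = [2, 5] / [3] / [4];  Q = [1, 4] / [2] / [3]
  Insert 1 (step 5): P = [1, 5] / [2] / [3] / [4];  Q = [1, 4] / [2] / [3] / [5]
  Insert 6 (step 6): P = [1, 5, 6] / [2] / [3] / [4];  Q = [1, 4, 6] / [2] / [3] / [5]
Final shape: (3, 1, 1, 1).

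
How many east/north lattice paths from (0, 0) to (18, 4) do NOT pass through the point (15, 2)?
Number of paths = 5955

Total paths from (0, 0) to (18, 4): C(22, 18) = 7315. Paths through (15, 2): (paths (0, 0) → (15, 2)) × (paths (15, 2) → (18, 4)) = C(17, 15) · C(5, 3) = 136 · 10 = 1360. Avoidance count = 7315 − 1360 = 5955.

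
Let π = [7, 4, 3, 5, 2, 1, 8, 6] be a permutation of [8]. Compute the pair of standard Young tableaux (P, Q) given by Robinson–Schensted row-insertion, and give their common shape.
P = [1, 5, 6] / [2, 8] / [3] / [4] / [7];  Q = [1, 4, 7] / [2, 8] / [3] / [5] / [6];  common shape = (3, 2, 1, 1, 1)

Row-insert the values π_1, π_2, … into P one at a time, bumping the leftmost entry strictly greater than the inserted value down to the next row. The recording tableau Q records, in position (i, j), the step at which that cell was added to P.
  Insert 7 (step 1): P = [7];  Q = [1]
  Insert 4 (step 2): P = [4] / [7];  Q = [1] / [2]
  Insert 3 (step 3): P = [3] / [4] / [7];  Q = [1] / [2] / [3]
  Insert 5 (step 4): P = [3, 5] / [4] / [7];  Q = [1, 4] / [2] / [3]
  Insert 2 (step 5): P = [2, 5] / [3] / [4] / [7];  Q = [1, 4] / [2] / [3] / [5]
  Insert 1 (step 6): P = [1, 5] / [2] / [3] / [4] / [7];  Q = [1, 4] / [2] / [3] / [5] / [6]
  Insert 8 (step 7): P = [1, 5, 8] / [2] / [3] / [4] / [7];  Q = [1, 4, 7] / [2] / [3] / [5] / [6]
  Insert 6 (step 8): P = [1, 5, 6] / [2, 8] / [3] / [4] / [7];  Q = [1, 4, 7] / [2, 8] / [3] / [5] / [6]
Final shape: (3, 2, 1, 1, 1).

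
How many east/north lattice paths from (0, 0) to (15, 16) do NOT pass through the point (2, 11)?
Number of paths = 299871891

Total paths from (0, 0) to (15, 16): C(31, 15) = 300540195. Paths through (2, 11): (paths (0, 0) → (2, 11)) × (paths (2, 11) → (15, 16)) = C(13, 2) · C(18, 13) = 78 · 8568 = 668304. Avoidance count = 300540195 − 668304 = 299871891.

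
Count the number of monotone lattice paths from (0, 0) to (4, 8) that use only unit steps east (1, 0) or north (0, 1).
Number of paths = 495

A monotone lattice path from (0, 0) to (4, 8) consists of 4 east steps and 8 north steps in some order, so it is determined by which 4 of the 12 steps are east. The count is C(12, 4) = 495.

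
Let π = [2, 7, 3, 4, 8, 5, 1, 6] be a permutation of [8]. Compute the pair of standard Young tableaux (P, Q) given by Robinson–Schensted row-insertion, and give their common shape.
P = [1, 3, 4, 5, 6] / [2, 8] / [7];  Q = [1, 2, 4, 5, 8] / [3, 6] / [7];  common shape = (5, 2, 1)

Row-insert the values π_1, π_2, … into P one at a time, bumping the leftmost entry strictly greater than the inserted value down to the next row. The recording tableau Q records, in position (i, j), the step at which that cell was added to P.
  Insert 2 (step 1): P = [2];  Q = [1]
  Insert 7 (step 2): P = [2, 7];  Q = [1, 2]
  Insert 3 (step 3): P = [2, 3] / [7];  Q = [1, 2] / [3]
  Insert 4 (step 4): P = [2, 3, 4] / [7];  Q = [1, 2, 4] / [3]
  Insert 8 (step 5): P = [2, 3, 4, 8] / [7];  Q = [1, 2, 4, 5] / [3]
  Insert 5 (step 6): P = [2, 3, 4, 5] / [7, 8];  Q = [1, 2, 4, 5] / [3, 6]
  Insert 1 (step 7): P = [1, 3, 4, 5] / [2, 8] / [7];  Q = [1, 2, 4, 5] / [3, 6] / [7]
  Insert 6 (step 8): P = [1, 3, 4, 5, 6] / [2, 8] / [7];  Q = [1, 2, 4, 5, 8] / [3, 6] / [7]
Final shape: (5, 2, 1).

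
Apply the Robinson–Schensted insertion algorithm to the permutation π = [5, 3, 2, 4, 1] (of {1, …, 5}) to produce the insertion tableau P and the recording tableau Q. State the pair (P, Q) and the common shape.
P = [1, 4] / [2] / [3] / [5];  Q = [1, 4] / [2] / [3] / [5];  common shape = (2, 1, 1, 1)

Row-insert the values π_1, π_2, … into P one at a time, bumping the leftmost entry strictly greater than the inserted value down to the next row. The recording tableau Q records, in position (i, j), the step at which that cell was added to P.
  Insert 5 (step 1): P = [5];  Q = [1]
  Insert 3 (step 2): P = [3] / [5];  Q = [1] / [2]
  Insert 2 (step 3): P = [2] / [3] / [5];  Q = [1] / [2] / [3]
  Insert 4 (step 4): P = [2, 4] / [3] / [5];  Q = [1, 4] / [2] / [3]
  Insert 1 (step 5): P = [1, 4] / [2] / [3] / [5];  Q = [1, 4] / [2] / [3] / [5]
Final shape: (2, 1, 1, 1).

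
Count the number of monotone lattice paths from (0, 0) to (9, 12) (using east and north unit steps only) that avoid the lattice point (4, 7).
Number of paths = 210770

Total paths from (0, 0) to (9, 12): C(21, 9) = 293930. Paths through (4, 7): (paths (0, 0) → (4, 7)) × (paths (4, 7) → (9, 12)) = C(11, 4) · C(10, 5) = 330 · 252 = 83160. Avoidance count = 293930 − 83160 = 210770.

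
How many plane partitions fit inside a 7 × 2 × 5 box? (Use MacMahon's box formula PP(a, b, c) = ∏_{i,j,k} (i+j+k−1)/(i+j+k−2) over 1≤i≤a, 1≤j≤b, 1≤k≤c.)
PP(7, 2, 5) = 169884

Evaluate the triple product over i = 1..7, j = 1..2, k = 1..5. The factors are (2/1) · (3/2) · (4/3) · (5/4) · (6/5) · (3/2) · (4/3) · (5/4) · … (70 factors total). The numerators and denominators telescope so the product is an integer; carrying out the multiplication exactly gives PP(7, 2, 5) = 169884.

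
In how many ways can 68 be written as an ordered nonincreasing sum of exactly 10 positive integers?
p(68, 10 parts) = 157564

Partitions of n into exactly k parts are in bijection with partitions of n − k into at most k parts (subtract 1 from each part). So p(68, exactly 10) = p(58, parts ≤ 10). Computing via the recurrence p(m, j) = p(m, j−1) + p(m−j, j) gives 157564.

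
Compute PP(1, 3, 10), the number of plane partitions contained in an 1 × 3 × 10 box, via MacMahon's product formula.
PP(1, 3, 10) = 286

Evaluate the triple product over i = 1..1, j = 1..3, k = 1..10. The factors are (2/1) · (3/2) · (4/3) · (5/4) · (6/5) · (7/6) · (8/7) · (9/8) · … (30 factors total). The numerators and denominators telescope so the product is an integer; carrying out the multiplication exactly gives PP(1, 3, 10) = 286.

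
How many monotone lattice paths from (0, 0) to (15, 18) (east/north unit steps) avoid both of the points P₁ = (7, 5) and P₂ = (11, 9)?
Number of paths = 795542440

Inclusion–exclusion. Total paths: C(33, 15) = 1037158320. Through P₁: C(12, 7)·C(21, 8) = 161164080. Through P₂: C(20, 11)·C(13, 4) = 120091400. Since P₁ is strictly southwest of P₂, a monotone path through both must visit P₁ then P₂; paths through both = C(12, 7)·C(8, 4)·C(13, 4) = 39639600. Avoid both = 1037158320 − 161164080 − 120091400 + 39639600 = 795542440.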